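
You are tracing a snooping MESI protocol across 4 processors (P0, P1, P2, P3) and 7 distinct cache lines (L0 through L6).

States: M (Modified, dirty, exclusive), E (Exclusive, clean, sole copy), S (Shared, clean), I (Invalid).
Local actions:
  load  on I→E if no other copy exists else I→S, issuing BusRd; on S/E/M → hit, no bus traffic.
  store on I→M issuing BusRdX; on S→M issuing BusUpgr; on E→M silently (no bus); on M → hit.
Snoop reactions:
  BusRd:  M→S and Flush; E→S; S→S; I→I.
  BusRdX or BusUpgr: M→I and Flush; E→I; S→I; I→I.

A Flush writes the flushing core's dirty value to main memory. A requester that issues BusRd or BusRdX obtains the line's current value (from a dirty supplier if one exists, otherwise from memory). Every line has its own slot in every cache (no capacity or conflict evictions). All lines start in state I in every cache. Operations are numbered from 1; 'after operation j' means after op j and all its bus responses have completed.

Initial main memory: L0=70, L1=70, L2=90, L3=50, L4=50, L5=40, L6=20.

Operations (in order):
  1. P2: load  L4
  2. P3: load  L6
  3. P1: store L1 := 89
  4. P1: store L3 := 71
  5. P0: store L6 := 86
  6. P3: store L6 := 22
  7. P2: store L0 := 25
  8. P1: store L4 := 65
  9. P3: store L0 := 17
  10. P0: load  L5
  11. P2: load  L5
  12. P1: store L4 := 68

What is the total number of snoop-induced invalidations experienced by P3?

invalidations = 1

step 1: P2: load  L4  ⟶  IIEI  (L4)  txn=BusRd  M[L4]=50
step 2: P3: load  L6  ⟶  IIIE  (L6)  txn=BusRd  M[L6]=20
step 3: P1: store L1 := 89  ⟶  IMII  (L1)  txn=BusRdX  M[L1]=70
step 4: P1: store L3 := 71  ⟶  IMII  (L3)  txn=BusRdX  M[L3]=50
step 5: P0: store L6 := 86  ⟶  MIII  (L6)  txn=BusRdX  M[L6]=20
step 6: P3: store L6 := 22  ⟶  IIIM  (L6)  txn=BusRdX+Flush  M[L6]=86
step 7: P2: store L0 := 25  ⟶  IIMI  (L0)  txn=BusRdX  M[L0]=70
step 8: P1: store L4 := 65  ⟶  IMII  (L4)  txn=BusRdX  M[L4]=50
step 9: P3: store L0 := 17  ⟶  IIIM  (L0)  txn=BusRdX+Flush  M[L0]=25
step 10: P0: load  L5  ⟶  EIII  (L5)  txn=BusRd  M[L5]=40
step 11: P2: load  L5  ⟶  SISI  (L5)  txn=BusRd  M[L5]=40
step 12: P1: store L4 := 68  ⟶  IMII  (L4)  txn=∅  M[L4]=50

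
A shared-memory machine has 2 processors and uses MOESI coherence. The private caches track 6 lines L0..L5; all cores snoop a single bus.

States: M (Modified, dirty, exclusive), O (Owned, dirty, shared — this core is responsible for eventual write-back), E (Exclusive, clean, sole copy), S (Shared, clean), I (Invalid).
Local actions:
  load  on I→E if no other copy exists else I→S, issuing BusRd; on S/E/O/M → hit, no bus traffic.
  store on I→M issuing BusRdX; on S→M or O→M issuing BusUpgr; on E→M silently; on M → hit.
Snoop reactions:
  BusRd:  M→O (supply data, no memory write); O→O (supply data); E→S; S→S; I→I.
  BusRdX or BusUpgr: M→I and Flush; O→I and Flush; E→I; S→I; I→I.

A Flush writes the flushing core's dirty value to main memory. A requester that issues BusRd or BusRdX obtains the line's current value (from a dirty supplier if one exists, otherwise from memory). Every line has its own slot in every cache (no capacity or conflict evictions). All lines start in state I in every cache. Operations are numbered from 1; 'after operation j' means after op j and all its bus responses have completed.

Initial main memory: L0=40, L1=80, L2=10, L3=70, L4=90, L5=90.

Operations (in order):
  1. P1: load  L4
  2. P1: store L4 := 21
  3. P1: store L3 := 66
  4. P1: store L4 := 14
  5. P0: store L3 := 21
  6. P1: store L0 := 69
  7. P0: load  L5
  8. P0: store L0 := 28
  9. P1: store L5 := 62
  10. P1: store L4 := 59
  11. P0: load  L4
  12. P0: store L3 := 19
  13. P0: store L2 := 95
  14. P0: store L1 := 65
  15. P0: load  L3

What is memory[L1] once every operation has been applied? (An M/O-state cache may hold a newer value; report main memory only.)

memory[L1] = 80

  op1 P1: load  L4 → I/E on L4; bus BusRd; mem=90
  op2 P1: store L4 := 21 → I/M on L4; bus (none); mem=90
  op3 P1: store L3 := 66 → I/M on L3; bus BusRdX; mem=70
  op4 P1: store L4 := 14 → I/M on L4; bus (none); mem=90
  op5 P0: store L3 := 21 → M/I on L3; bus BusRdX Flush; mem=66
  op6 P1: store L0 := 69 → I/M on L0; bus BusRdX; mem=40
  op7 P0: load  L5 → E/I on L5; bus BusRd; mem=90
  op8 P0: store L0 := 28 → M/I on L0; bus BusRdX Flush; mem=69
  op9 P1: store L5 := 62 → I/M on L5; bus BusRdX; mem=90
  op10 P1: store L4 := 59 → I/M on L4; bus (none); mem=90
  op11 P0: load  L4 → S/O on L4; bus BusRd; mem=90
  op12 P0: store L3 := 19 → M/I on L3; bus (none); mem=66
  op13 P0: store L2 := 95 → M/I on L2; bus BusRdX; mem=10
  op14 P0: store L1 := 65 → M/I on L1; bus BusRdX; mem=80
  op15 P0: load  L3 → M/I on L3; bus (none); mem=66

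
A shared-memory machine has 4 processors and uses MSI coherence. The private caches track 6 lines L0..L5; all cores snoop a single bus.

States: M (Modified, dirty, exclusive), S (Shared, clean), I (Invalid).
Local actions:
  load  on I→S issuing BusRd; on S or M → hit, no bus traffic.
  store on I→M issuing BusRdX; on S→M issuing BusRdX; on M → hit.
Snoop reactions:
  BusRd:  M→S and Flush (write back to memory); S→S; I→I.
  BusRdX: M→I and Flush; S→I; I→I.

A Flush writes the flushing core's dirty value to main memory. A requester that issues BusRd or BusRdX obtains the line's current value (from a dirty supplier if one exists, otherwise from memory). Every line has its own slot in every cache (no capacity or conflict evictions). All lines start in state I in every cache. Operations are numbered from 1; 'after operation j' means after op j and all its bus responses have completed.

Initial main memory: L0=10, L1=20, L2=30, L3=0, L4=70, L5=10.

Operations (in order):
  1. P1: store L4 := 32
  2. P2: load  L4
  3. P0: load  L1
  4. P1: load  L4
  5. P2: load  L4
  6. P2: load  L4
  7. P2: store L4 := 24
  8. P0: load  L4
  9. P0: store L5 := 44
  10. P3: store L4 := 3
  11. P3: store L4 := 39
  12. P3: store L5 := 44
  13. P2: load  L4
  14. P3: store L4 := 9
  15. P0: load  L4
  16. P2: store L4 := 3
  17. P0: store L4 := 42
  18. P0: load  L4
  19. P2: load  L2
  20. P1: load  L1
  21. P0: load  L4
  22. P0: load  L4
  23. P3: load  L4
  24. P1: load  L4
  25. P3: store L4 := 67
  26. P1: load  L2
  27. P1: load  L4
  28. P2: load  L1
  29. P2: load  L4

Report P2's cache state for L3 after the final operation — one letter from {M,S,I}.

state = I

1. P1: store L4 := 32  bus=[BusRdX]  L4: P0=I P1=M P2=I P3=I  mem[L4]=70
2. P2: load  L4  bus=[BusRd,Flush]  L4: P0=I P1=S P2=S P3=I  mem[L4]=32
3. P0: load  L1  bus=[BusRd]  L1: P0=S P1=I P2=I P3=I  mem[L1]=20
4. P1: load  L4  bus=[-]  L4: P0=I P1=S P2=S P3=I  mem[L4]=32
5. P2: load  L4  bus=[-]  L4: P0=I P1=S P2=S P3=I  mem[L4]=32
6. P2: load  L4  bus=[-]  L4: P0=I P1=S P2=S P3=I  mem[L4]=32
7. P2: store L4 := 24  bus=[BusRdX]  L4: P0=I P1=I P2=M P3=I  mem[L4]=32
8. P0: load  L4  bus=[BusRd,Flush]  L4: P0=S P1=I P2=S P3=I  mem[L4]=24
9. P0: store L5 := 44  bus=[BusRdX]  L5: P0=M P1=I P2=I P3=I  mem[L5]=10
10. P3: store L4 := 3  bus=[BusRdX]  L4: P0=I P1=I P2=I P3=M  mem[L4]=24
11. P3: store L4 := 39  bus=[-]  L4: P0=I P1=I P2=I P3=M  mem[L4]=24
12. P3: store L5 := 44  bus=[BusRdX,Flush]  L5: P0=I P1=I P2=I P3=M  mem[L5]=44
13. P2: load  L4  bus=[BusRd,Flush]  L4: P0=I P1=I P2=S P3=S  mem[L4]=39
14. P3: store L4 := 9  bus=[BusRdX]  L4: P0=I P1=I P2=I P3=M  mem[L4]=39
15. P0: load  L4  bus=[BusRd,Flush]  L4: P0=S P1=I P2=I P3=S  mem[L4]=9
16. P2: store L4 := 3  bus=[BusRdX]  L4: P0=I P1=I P2=M P3=I  mem[L4]=9
17. P0: store L4 := 42  bus=[BusRdX,Flush]  L4: P0=M P1=I P2=I P3=I  mem[L4]=3
18. P0: load  L4  bus=[-]  L4: P0=M P1=I P2=I P3=I  mem[L4]=3
19. P2: load  L2  bus=[BusRd]  L2: P0=I P1=I P2=S P3=I  mem[L2]=30
20. P1: load  L1  bus=[BusRd]  L1: P0=S P1=S P2=I P3=I  mem[L1]=20
21. P0: load  L4  bus=[-]  L4: P0=M P1=I P2=I P3=I  mem[L4]=3
22. P0: load  L4  bus=[-]  L4: P0=M P1=I P2=I P3=I  mem[L4]=3
23. P3: load  L4  bus=[BusRd,Flush]  L4: P0=S P1=I P2=I P3=S  mem[L4]=42
24. P1: load  L4  bus=[BusRd]  L4: P0=S P1=S P2=I P3=S  mem[L4]=42
25. P3: store L4 := 67  bus=[BusRdX]  L4: P0=I P1=I P2=I P3=M  mem[L4]=42
26. P1: load  L2  bus=[BusRd]  L2: P0=I P1=S P2=S P3=I  mem[L2]=30
27. P1: load  L4  bus=[BusRd,Flush]  L4: P0=I P1=S P2=I P3=S  mem[L4]=67
28. P2: load  L1  bus=[BusRd]  L1: P0=S P1=S P2=S P3=I  mem[L1]=20
29. P2: load  L4  bus=[BusRd]  L4: P0=I P1=S P2=S P3=S  mem[L4]=67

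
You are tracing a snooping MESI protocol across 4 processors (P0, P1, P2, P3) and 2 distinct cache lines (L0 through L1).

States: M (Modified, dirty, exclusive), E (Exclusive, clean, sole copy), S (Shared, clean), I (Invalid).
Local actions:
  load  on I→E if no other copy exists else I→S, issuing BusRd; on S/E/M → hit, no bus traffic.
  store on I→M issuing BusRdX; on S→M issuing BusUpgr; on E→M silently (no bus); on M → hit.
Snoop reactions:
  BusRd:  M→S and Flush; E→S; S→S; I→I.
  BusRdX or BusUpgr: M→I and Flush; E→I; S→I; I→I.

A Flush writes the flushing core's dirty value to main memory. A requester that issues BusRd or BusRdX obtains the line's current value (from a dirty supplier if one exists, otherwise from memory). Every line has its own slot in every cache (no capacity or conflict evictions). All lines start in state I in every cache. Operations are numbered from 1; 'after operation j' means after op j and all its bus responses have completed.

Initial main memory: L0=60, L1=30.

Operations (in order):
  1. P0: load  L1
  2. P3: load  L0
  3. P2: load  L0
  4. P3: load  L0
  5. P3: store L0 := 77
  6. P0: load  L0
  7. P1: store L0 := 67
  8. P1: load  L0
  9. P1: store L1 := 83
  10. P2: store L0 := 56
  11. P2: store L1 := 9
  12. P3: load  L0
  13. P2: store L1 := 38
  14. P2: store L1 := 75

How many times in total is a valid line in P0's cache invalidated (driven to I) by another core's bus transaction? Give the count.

invalidations = 2

step 1: P0: load  L1  ⟶  EIII  (L1)  txn=BusRd  M[L1]=30
step 2: P3: load  L0  ⟶  IIIE  (L0)  txn=BusRd  M[L0]=60
step 3: P2: load  L0  ⟶  IISS  (L0)  txn=BusRd  M[L0]=60
step 4: P3: load  L0  ⟶  IISS  (L0)  txn=∅  M[L0]=60
step 5: P3: store L0 := 77  ⟶  IIIM  (L0)  txn=BusUpgr  M[L0]=60
step 6: P0: load  L0  ⟶  SIIS  (L0)  txn=BusRd+Flush  M[L0]=77
step 7: P1: store L0 := 67  ⟶  IMII  (L0)  txn=BusRdX  M[L0]=77
step 8: P1: load  L0  ⟶  IMII  (L0)  txn=∅  M[L0]=77
step 9: P1: store L1 := 83  ⟶  IMII  (L1)  txn=BusRdX  M[L1]=30
step 10: P2: store L0 := 56  ⟶  IIMI  (L0)  txn=BusRdX+Flush  M[L0]=67
step 11: P2: store L1 := 9  ⟶  IIMI  (L1)  txn=BusRdX+Flush  M[L1]=83
step 12: P3: load  L0  ⟶  IISS  (L0)  txn=BusRd+Flush  M[L0]=56
step 13: P2: store L1 := 38  ⟶  IIMI  (L1)  txn=∅  M[L1]=83
step 14: P2: store L1 := 75  ⟶  IIMI  (L1)  txn=∅  M[L1]=83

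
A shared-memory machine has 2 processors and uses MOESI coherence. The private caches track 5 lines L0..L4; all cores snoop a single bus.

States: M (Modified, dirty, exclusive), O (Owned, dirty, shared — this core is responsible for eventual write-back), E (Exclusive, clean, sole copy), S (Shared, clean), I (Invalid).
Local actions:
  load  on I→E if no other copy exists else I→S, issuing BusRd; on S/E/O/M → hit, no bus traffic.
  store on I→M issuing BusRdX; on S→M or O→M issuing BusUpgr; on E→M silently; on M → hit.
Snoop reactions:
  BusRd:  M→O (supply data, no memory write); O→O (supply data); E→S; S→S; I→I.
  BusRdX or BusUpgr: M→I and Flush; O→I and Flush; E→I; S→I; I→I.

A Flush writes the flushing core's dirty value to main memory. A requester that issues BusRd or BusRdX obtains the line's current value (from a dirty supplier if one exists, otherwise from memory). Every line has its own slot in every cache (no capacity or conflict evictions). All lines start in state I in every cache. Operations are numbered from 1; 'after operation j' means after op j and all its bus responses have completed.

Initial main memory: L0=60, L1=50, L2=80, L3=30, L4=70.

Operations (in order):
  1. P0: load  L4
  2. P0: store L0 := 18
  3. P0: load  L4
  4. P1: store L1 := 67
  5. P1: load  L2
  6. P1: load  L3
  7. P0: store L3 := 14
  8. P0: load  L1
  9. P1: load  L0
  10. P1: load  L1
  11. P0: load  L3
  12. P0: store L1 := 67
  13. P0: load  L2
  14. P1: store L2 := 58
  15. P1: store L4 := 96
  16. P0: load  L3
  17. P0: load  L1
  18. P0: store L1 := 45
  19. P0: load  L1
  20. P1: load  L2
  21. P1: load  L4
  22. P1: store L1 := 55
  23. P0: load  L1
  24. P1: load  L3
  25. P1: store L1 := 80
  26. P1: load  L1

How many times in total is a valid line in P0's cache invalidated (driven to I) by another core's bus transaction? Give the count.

invalidations = 4

1. P0: load  L4  bus=[BusRd]  L4: P0=E P1=I  mem[L4]=70
2. P0: store L0 := 18  bus=[BusRdX]  L0: P0=M P1=I  mem[L0]=60
3. P0: load  L4  bus=[-]  L4: P0=E P1=I  mem[L4]=70
4. P1: store L1 := 67  bus=[BusRdX]  L1: P0=I P1=M  mem[L1]=50
5. P1: load  L2  bus=[BusRd]  L2: P0=I P1=E  mem[L2]=80
6. P1: load  L3  bus=[BusRd]  L3: P0=I P1=E  mem[L3]=30
7. P0: store L3 := 14  bus=[BusRdX]  L3: P0=M P1=I  mem[L3]=30
8. P0: load  L1  bus=[BusRd]  L1: P0=S P1=O  mem[L1]=50
9. P1: load  L0  bus=[BusRd]  L0: P0=O P1=S  mem[L0]=60
10. P1: load  L1  bus=[-]  L1: P0=S P1=O  mem[L1]=50
11. P0: load  L3  bus=[-]  L3: P0=M P1=I  mem[L3]=30
12. P0: store L1 := 67  bus=[BusUpgr,Flush]  L1: P0=M P1=I  mem[L1]=67
13. P0: load  L2  bus=[BusRd]  L2: P0=S P1=S  mem[L2]=80
14. P1: store L2 := 58  bus=[BusUpgr]  L2: P0=I P1=M  mem[L2]=80
15. P1: store L4 := 96  bus=[BusRdX]  L4: P0=I P1=M  mem[L4]=70
16. P0: load  L3  bus=[-]  L3: P0=M P1=I  mem[L3]=30
17. P0: load  L1  bus=[-]  L1: P0=M P1=I  mem[L1]=67
18. P0: store L1 := 45  bus=[-]  L1: P0=M P1=I  mem[L1]=67
19. P0: load  L1  bus=[-]  L1: P0=M P1=I  mem[L1]=67
20. P1: load  L2  bus=[-]  L2: P0=I P1=M  mem[L2]=80
21. P1: load  L4  bus=[-]  L4: P0=I P1=M  mem[L4]=70
22. P1: store L1 := 55  bus=[BusRdX,Flush]  L1: P0=I P1=M  mem[L1]=45
23. P0: load  L1  bus=[BusRd]  L1: P0=S P1=O  mem[L1]=45
24. P1: load  L3  bus=[BusRd]  L3: P0=O P1=S  mem[L3]=30
25. P1: store L1 := 80  bus=[BusUpgr]  L1: P0=I P1=M  mem[L1]=45
26. P1: load  L1  bus=[-]  L1: P0=I P1=M  mem[L1]=45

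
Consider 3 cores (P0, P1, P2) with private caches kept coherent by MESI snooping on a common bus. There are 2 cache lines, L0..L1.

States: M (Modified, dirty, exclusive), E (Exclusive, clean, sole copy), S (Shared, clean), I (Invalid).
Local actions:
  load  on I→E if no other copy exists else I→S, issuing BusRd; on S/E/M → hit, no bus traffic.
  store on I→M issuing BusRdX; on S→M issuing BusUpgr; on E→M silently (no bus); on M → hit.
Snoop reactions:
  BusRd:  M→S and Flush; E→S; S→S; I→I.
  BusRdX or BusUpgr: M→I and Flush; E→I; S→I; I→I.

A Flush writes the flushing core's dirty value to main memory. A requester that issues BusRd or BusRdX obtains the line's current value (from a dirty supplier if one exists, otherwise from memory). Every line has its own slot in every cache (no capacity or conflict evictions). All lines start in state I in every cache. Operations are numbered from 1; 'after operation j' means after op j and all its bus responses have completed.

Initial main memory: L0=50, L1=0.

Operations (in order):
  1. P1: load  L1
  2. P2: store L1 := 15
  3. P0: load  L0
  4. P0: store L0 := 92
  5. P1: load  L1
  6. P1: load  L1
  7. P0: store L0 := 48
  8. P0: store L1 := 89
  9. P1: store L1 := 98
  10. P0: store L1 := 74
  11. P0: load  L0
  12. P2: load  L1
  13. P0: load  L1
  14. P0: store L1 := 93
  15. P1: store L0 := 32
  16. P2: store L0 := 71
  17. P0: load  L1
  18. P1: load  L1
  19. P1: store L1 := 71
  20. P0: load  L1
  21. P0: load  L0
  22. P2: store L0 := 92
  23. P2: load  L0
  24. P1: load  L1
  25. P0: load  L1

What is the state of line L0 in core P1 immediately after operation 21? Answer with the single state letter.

1. P1: load  L1  bus=[BusRd]  L1: P0=I P1=E P2=I  mem[L1]=0
2. P2: store L1 := 15  bus=[BusRdX]  L1: P0=I P1=I P2=M  mem[L1]=0
3. P0: load  L0  bus=[BusRd]  L0: P0=E P1=I P2=I  mem[L0]=50
4. P0: store L0 := 92  bus=[-]  L0: P0=M P1=I P2=I  mem[L0]=50
5. P1: load  L1  bus=[BusRd,Flush]  L1: P0=I P1=S P2=S  mem[L1]=15
6. P1: load  L1  bus=[-]  L1: P0=I P1=S P2=S  mem[L1]=15
7. P0: store L0 := 48  bus=[-]  L0: P0=M P1=I P2=I  mem[L0]=50
8. P0: store L1 := 89  bus=[BusRdX]  L1: P0=M P1=I P2=I  mem[L1]=15
9. P1: store L1 := 98  bus=[BusRdX,Flush]  L1: P0=I P1=M P2=I  mem[L1]=89
10. P0: store L1 := 74  bus=[BusRdX,Flush]  L1: P0=M P1=I P2=I  mem[L1]=98
11. P0: load  L0  bus=[-]  L0: P0=M P1=I P2=I  mem[L0]=50
12. P2: load  L1  bus=[BusRd,Flush]  L1: P0=S P1=I P2=S  mem[L1]=74
13. P0: load  L1  bus=[-]  L1: P0=S P1=I P2=S  mem[L1]=74
14. P0: store L1 := 93  bus=[BusUpgr]  L1: P0=M P1=I P2=I  mem[L1]=74
15. P1: store L0 := 32  bus=[BusRdX,Flush]  L0: P0=I P1=M P2=I  mem[L0]=48
16. P2: store L0 := 71  bus=[BusRdX,Flush]  L0: P0=I P1=I P2=M  mem[L0]=32
17. P0: load  L1  bus=[-]  L1: P0=M P1=I P2=I  mem[L1]=74
18. P1: load  L1  bus=[BusRd,Flush]  L1: P0=S P1=S P2=I  mem[L1]=93
19. P1: store L1 := 71  bus=[BusUpgr]  L1: P0=I P1=M P2=I  mem[L1]=93
20. P0: load  L1  bus=[BusRd,Flush]  L1: P0=S P1=S P2=I  mem[L1]=71
21. P0: load  L0  bus=[BusRd,Flush]  L0: P0=S P1=I P2=S  mem[L0]=71
22. P2: store L0 := 92  bus=[BusUpgr]  L0: P0=I P1=I P2=M  mem[L0]=71
23. P2: load  L0  bus=[-]  L0: P0=I P1=I P2=M  mem[L0]=71
24. P1: load  L1  bus=[-]  L1: P0=S P1=S P2=I  mem[L1]=71
25. P0: load  L1  bus=[-]  L1: P0=S P1=S P2=I  mem[L1]=71

state = I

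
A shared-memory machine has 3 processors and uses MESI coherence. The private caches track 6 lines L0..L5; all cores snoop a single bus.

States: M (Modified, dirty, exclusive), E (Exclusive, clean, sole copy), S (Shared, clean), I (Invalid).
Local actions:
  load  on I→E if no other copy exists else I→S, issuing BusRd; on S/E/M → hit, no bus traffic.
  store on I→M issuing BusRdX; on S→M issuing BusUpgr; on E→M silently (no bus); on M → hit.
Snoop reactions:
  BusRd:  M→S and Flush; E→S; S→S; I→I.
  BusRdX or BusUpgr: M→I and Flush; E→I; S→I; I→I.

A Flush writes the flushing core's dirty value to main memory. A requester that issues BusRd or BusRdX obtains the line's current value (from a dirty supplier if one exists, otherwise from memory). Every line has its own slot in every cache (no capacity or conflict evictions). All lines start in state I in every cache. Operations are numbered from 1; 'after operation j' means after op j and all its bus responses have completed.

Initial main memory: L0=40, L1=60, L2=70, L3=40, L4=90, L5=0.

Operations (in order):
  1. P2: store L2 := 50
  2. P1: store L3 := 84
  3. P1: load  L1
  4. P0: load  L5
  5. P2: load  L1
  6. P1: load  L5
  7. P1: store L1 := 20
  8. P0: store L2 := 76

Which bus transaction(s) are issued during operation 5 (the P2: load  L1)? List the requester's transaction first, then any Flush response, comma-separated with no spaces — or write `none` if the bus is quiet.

bus = BusRd

step 1: P2: store L2 := 50  ⟶  IIM  (L2)  txn=BusRdX  M[L2]=70
step 2: P1: store L3 := 84  ⟶  IMI  (L3)  txn=BusRdX  M[L3]=40
step 3: P1: load  L1  ⟶  IEI  (L1)  txn=BusRd  M[L1]=60
step 4: P0: load  L5  ⟶  EII  (L5)  txn=BusRd  M[L5]=0
step 5: P2: load  L1  ⟶  ISS  (L1)  txn=BusRd  M[L1]=60
step 6: P1: load  L5  ⟶  SSI  (L5)  txn=BusRd  M[L5]=0
step 7: P1: store L1 := 20  ⟶  IMI  (L1)  txn=BusUpgr  M[L1]=60
step 8: P0: store L2 := 76  ⟶  MII  (L2)  txn=BusRdX+Flush  M[L2]=50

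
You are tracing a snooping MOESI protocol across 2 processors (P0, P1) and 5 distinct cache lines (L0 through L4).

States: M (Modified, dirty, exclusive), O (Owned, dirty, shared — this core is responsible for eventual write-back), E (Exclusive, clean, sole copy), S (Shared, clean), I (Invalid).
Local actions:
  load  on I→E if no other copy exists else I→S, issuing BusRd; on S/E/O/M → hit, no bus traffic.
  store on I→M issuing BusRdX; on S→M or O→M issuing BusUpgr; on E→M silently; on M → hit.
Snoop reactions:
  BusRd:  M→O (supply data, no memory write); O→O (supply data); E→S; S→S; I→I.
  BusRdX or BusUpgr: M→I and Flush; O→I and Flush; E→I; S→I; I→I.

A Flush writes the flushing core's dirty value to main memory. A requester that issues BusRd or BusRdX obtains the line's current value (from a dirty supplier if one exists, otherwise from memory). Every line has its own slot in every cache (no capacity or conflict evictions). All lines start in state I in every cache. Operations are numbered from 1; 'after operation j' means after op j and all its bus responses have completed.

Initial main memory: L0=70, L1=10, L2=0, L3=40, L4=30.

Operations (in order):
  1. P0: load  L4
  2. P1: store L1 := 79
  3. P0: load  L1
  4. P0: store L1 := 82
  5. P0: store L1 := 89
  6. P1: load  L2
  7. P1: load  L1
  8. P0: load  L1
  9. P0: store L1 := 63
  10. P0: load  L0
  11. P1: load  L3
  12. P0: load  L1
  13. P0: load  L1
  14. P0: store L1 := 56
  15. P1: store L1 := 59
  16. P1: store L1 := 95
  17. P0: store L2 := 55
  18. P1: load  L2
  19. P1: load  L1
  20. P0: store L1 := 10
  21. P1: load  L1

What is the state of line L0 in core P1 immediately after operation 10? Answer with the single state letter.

state = I

step 1: P0: load  L4  ⟶  EI  (L4)  txn=BusRd  M[L4]=30
step 2: P1: store L1 := 79  ⟶  IM  (L1)  txn=BusRdX  M[L1]=10
step 3: P0: load  L1  ⟶  SO  (L1)  txn=BusRd  M[L1]=10
step 4: P0: store L1 := 82  ⟶  MI  (L1)  txn=BusUpgr+Flush  M[L1]=79
step 5: P0: store L1 := 89  ⟶  MI  (L1)  txn=∅  M[L1]=79
step 6: P1: load  L2  ⟶  IE  (L2)  txn=BusRd  M[L2]=0
step 7: P1: load  L1  ⟶  OS  (L1)  txn=BusRd  M[L1]=79
step 8: P0: load  L1  ⟶  OS  (L1)  txn=∅  M[L1]=79
step 9: P0: store L1 := 63  ⟶  MI  (L1)  txn=BusUpgr  M[L1]=79
step 10: P0: load  L0  ⟶  EI  (L0)  txn=BusRd  M[L0]=70
step 11: P1: load  L3  ⟶  IE  (L3)  txn=BusRd  M[L3]=40
step 12: P0: load  L1  ⟶  MI  (L1)  txn=∅  M[L1]=79
step 13: P0: load  L1  ⟶  MI  (L1)  txn=∅  M[L1]=79
step 14: P0: store L1 := 56  ⟶  MI  (L1)  txn=∅  M[L1]=79
step 15: P1: store L1 := 59  ⟶  IM  (L1)  txn=BusRdX+Flush  M[L1]=56
step 16: P1: store L1 := 95  ⟶  IM  (L1)  txn=∅  M[L1]=56
step 17: P0: store L2 := 55  ⟶  MI  (L2)  txn=BusRdX  M[L2]=0
step 18: P1: load  L2  ⟶  OS  (L2)  txn=BusRd  M[L2]=0
step 19: P1: load  L1  ⟶  IM  (L1)  txn=∅  M[L1]=56
step 20: P0: store L1 := 10  ⟶  MI  (L1)  txn=BusRdX+Flush  M[L1]=95
step 21: P1: load  L1  ⟶  OS  (L1)  txn=BusRd  M[L1]=95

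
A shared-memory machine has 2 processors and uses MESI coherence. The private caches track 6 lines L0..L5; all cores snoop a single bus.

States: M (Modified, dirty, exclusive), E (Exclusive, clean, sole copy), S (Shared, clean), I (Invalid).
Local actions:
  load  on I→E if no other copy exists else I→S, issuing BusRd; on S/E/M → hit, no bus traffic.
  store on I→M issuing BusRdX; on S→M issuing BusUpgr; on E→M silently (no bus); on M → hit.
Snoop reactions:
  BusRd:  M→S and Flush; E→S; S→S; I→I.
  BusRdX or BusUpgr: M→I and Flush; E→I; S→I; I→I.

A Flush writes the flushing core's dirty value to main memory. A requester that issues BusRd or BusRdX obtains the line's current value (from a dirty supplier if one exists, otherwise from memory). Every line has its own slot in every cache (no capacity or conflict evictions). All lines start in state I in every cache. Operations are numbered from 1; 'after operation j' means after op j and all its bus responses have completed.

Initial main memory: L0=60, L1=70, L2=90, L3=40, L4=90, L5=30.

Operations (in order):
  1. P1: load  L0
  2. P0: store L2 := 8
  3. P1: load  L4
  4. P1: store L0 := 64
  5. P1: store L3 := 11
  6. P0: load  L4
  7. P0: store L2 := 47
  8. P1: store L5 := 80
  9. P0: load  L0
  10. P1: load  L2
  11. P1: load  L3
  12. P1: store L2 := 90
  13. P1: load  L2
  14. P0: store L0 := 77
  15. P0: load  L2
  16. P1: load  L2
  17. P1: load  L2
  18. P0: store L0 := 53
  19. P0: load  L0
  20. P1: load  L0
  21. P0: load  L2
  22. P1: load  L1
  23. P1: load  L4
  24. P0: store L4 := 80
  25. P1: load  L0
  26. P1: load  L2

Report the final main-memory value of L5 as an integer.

[1] P1: load  L0 | P0:I, P1:E(60) | bus: BusRd
[2] P0: store L2 := 8 | P0:M(8), P1:I | bus: BusRdX
[3] P1: load  L4 | P0:I, P1:E(90) | bus: BusRd
[4] P1: store L0 := 64 | P0:I, P1:M(64) | bus: none
[5] P1: store L3 := 11 | P0:I, P1:M(11) | bus: BusRdX
[6] P0: load  L4 | P0:S(90), P1:S(90) | bus: BusRd
[7] P0: store L2 := 47 | P0:M(47), P1:I | bus: none
[8] P1: store L5 := 80 | P0:I, P1:M(80) | bus: BusRdX
[9] P0: load  L0 | P0:S(64), P1:S(64) | bus: BusRd,Flush
[10] P1: load  L2 | P0:S(47), P1:S(47) | bus: BusRd,Flush
[11] P1: load  L3 | P0:I, P1:M(11) | bus: none
[12] P1: store L2 := 90 | P0:I, P1:M(90) | bus: BusUpgr
[13] P1: load  L2 | P0:I, P1:M(90) | bus: none
[14] P0: store L0 := 77 | P0:M(77), P1:I | bus: BusUpgr
[15] P0: load  L2 | P0:S(90), P1:S(90) | bus: BusRd,Flush
[16] P1: load  L2 | P0:S(90), P1:S(90) | bus: none
[17] P1: load  L2 | P0:S(90), P1:S(90) | bus: none
[18] P0: store L0 := 53 | P0:M(53), P1:I | bus: none
[19] P0: load  L0 | P0:M(53), P1:I | bus: none
[20] P1: load  L0 | P0:S(53), P1:S(53) | bus: BusRd,Flush
[21] P0: load  L2 | P0:S(90), P1:S(90) | bus: none
[22] P1: load  L1 | P0:I, P1:E(70) | bus: BusRd
[23] P1: load  L4 | P0:S(90), P1:S(90) | bus: none
[24] P0: store L4 := 80 | P0:M(80), P1:I | bus: BusUpgr
[25] P1: load  L0 | P0:S(53), P1:S(53) | bus: none
[26] P1: load  L2 | P0:S(90), P1:S(90) | bus: none

memory[L5] = 30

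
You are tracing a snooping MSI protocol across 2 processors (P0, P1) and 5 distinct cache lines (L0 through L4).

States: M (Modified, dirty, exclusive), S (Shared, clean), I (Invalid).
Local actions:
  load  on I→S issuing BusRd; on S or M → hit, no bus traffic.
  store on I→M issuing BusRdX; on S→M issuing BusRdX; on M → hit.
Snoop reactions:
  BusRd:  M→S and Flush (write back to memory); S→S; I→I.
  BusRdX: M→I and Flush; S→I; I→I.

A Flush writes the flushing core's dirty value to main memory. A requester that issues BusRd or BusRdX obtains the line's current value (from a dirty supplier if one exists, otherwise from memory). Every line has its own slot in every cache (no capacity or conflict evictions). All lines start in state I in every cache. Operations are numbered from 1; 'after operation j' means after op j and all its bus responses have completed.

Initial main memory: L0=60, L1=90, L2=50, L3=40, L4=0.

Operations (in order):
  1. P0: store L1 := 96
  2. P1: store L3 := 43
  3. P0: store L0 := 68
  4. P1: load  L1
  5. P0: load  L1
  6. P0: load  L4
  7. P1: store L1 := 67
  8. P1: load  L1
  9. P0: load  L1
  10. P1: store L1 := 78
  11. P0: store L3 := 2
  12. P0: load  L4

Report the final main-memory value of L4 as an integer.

memory[L4] = 0

  op1 P0: store L1 := 96 → M/I on L1; bus BusRdX; mem=90
  op2 P1: store L3 := 43 → I/M on L3; bus BusRdX; mem=40
  op3 P0: store L0 := 68 → M/I on L0; bus BusRdX; mem=60
  op4 P1: load  L1 → S/S on L1; bus BusRd Flush; mem=96
  op5 P0: load  L1 → S/S on L1; bus (none); mem=96
  op6 P0: load  L4 → S/I on L4; bus BusRd; mem=0
  op7 P1: store L1 := 67 → I/M on L1; bus BusRdX; mem=96
  op8 P1: load  L1 → I/M on L1; bus (none); mem=96
  op9 P0: load  L1 → S/S on L1; bus BusRd Flush; mem=67
  op10 P1: store L1 := 78 → I/M on L1; bus BusRdX; mem=67
  op11 P0: store L3 := 2 → M/I on L3; bus BusRdX Flush; mem=43
  op12 P0: load  L4 → S/I on L4; bus (none); mem=0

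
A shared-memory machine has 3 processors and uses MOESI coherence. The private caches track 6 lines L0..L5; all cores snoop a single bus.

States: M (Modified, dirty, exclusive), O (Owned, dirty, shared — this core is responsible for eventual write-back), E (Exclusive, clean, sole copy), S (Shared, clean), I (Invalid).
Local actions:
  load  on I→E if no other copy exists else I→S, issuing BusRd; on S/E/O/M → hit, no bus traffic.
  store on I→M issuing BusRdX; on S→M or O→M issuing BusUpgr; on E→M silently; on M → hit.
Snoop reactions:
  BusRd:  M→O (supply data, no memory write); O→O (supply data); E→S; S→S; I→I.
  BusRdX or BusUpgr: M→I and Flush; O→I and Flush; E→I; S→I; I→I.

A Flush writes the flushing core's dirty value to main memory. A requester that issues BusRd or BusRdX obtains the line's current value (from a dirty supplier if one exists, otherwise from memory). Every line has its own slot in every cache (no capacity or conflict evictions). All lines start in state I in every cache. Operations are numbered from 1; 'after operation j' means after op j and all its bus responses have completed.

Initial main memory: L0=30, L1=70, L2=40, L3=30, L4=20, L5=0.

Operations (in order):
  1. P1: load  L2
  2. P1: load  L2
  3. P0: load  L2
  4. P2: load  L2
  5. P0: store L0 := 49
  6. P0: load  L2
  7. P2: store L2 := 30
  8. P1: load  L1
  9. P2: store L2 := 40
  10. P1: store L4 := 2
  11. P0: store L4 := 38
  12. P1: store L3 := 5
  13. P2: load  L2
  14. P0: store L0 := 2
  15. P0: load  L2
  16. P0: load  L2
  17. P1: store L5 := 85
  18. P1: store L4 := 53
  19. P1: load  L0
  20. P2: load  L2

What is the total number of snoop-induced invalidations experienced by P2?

invalidations = 0

step 1: P1: load  L2  ⟶  IEI  (L2)  txn=BusRd  M[L2]=40
step 2: P1: load  L2  ⟶  IEI  (L2)  txn=∅  M[L2]=40
step 3: P0: load  L2  ⟶  SSI  (L2)  txn=BusRd  M[L2]=40
step 4: P2: load  L2  ⟶  SSS  (L2)  txn=BusRd  M[L2]=40
step 5: P0: store L0 := 49  ⟶  MII  (L0)  txn=BusRdX  M[L0]=30
step 6: P0: load  L2  ⟶  SSS  (L2)  txn=∅  M[L2]=40
step 7: P2: store L2 := 30  ⟶  IIM  (L2)  txn=BusUpgr  M[L2]=40
step 8: P1: load  L1  ⟶  IEI  (L1)  txn=BusRd  M[L1]=70
step 9: P2: store L2 := 40  ⟶  IIM  (L2)  txn=∅  M[L2]=40
step 10: P1: store L4 := 2  ⟶  IMI  (L4)  txn=BusRdX  M[L4]=20
step 11: P0: store L4 := 38  ⟶  MII  (L4)  txn=BusRdX+Flush  M[L4]=2
step 12: P1: store L3 := 5  ⟶  IMI  (L3)  txn=BusRdX  M[L3]=30
step 13: P2: load  L2  ⟶  IIM  (L2)  txn=∅  M[L2]=40
step 14: P0: store L0 := 2  ⟶  MII  (L0)  txn=∅  M[L0]=30
step 15: P0: load  L2  ⟶  SIO  (L2)  txn=BusRd  M[L2]=40
step 16: P0: load  L2  ⟶  SIO  (L2)  txn=∅  M[L2]=40
step 17: P1: store L5 := 85  ⟶  IMI  (L5)  txn=BusRdX  M[L5]=0
step 18: P1: store L4 := 53  ⟶  IMI  (L4)  txn=BusRdX+Flush  M[L4]=38
step 19: P1: load  L0  ⟶  OSI  (L0)  txn=BusRd  M[L0]=30
step 20: P2: load  L2  ⟶  SIO  (L2)  txn=∅  M[L2]=40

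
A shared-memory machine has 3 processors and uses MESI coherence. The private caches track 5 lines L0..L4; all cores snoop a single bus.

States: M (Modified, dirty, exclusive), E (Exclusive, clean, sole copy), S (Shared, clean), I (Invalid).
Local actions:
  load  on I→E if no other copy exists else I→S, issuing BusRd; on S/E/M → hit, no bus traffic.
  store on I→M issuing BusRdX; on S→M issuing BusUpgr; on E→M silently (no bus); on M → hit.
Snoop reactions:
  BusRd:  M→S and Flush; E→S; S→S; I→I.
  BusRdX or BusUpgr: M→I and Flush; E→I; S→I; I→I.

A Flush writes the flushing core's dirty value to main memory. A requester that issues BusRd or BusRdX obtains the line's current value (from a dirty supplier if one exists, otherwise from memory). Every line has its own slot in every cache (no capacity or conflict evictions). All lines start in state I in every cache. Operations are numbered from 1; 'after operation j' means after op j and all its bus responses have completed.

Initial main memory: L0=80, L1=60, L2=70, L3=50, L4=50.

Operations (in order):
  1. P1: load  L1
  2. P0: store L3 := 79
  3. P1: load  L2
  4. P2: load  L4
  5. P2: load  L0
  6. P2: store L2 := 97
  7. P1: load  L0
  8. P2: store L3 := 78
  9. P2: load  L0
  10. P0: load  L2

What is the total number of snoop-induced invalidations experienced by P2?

[1] P1: load  L1 | P0:I, P1:E(60), P2:I | bus: BusRd
[2] P0: store L3 := 79 | P0:M(79), P1:I, P2:I | bus: BusRdX
[3] P1: load  L2 | P0:I, P1:E(70), P2:I | bus: BusRd
[4] P2: load  L4 | P0:I, P1:I, P2:E(50) | bus: BusRd
[5] P2: load  L0 | P0:I, P1:I, P2:E(80) | bus: BusRd
[6] P2: store L2 := 97 | P0:I, P1:I, P2:M(97) | bus: BusRdX
[7] P1: load  L0 | P0:I, P1:S(80), P2:S(80) | bus: BusRd
[8] P2: store L3 := 78 | P0:I, P1:I, P2:M(78) | bus: BusRdX,Flush
[9] P2: load  L0 | P0:I, P1:S(80), P2:S(80) | bus: none
[10] P0: load  L2 | P0:S(97), P1:I, P2:S(97) | bus: BusRd,Flush

invalidations = 0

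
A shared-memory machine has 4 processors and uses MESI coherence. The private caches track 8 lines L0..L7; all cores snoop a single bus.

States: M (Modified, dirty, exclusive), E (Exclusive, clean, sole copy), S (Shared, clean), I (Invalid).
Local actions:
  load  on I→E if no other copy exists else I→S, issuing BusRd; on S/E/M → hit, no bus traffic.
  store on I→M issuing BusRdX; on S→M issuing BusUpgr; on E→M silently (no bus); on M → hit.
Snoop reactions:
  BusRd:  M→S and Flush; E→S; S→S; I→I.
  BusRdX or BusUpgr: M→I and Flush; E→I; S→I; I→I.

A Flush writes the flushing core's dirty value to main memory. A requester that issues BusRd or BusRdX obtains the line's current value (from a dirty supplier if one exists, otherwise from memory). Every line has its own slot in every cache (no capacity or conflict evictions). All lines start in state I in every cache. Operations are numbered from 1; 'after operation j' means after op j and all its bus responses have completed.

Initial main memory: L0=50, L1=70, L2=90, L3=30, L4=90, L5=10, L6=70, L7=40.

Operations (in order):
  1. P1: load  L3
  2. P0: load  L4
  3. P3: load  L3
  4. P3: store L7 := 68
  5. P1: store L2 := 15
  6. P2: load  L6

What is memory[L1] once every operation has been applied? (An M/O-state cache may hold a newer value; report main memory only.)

[1] P1: load  L3 | P0:I, P1:E(30), P2:I, P3:I | bus: BusRd
[2] P0: load  L4 | P0:E(90), P1:I, P2:I, P3:I | bus: BusRd
[3] P3: load  L3 | P0:I, P1:S(30), P2:I, P3:S(30) | bus: BusRd
[4] P3: store L7 := 68 | P0:I, P1:I, P2:I, P3:M(68) | bus: BusRdX
[5] P1: store L2 := 15 | P0:I, P1:M(15), P2:I, P3:I | bus: BusRdX
[6] P2: load  L6 | P0:I, P1:I, P2:E(70), P3:I | bus: BusRd

memory[L1] = 70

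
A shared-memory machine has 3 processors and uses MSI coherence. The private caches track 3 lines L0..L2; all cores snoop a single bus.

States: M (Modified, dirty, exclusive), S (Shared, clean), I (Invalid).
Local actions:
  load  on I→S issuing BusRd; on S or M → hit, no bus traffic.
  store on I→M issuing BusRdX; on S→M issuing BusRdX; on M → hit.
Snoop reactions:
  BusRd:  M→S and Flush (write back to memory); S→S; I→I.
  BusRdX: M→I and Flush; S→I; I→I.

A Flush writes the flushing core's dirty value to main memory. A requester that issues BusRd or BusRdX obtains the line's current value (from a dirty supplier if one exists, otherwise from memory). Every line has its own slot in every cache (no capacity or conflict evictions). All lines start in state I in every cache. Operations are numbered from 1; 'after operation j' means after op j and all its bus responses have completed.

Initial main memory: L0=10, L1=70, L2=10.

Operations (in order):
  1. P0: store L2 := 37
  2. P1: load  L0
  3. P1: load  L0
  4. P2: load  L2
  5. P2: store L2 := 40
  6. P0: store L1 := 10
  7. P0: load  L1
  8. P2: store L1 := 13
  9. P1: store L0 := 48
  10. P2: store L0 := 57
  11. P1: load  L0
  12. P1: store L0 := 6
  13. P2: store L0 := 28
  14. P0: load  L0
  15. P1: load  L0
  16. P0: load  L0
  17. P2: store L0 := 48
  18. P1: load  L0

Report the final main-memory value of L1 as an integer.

[1] P0: store L2 := 37 | P0:M(37), P1:I, P2:I | bus: BusRdX
[2] P1: load  L0 | P0:I, P1:S(10), P2:I | bus: BusRd
[3] P1: load  L0 | P0:I, P1:S(10), P2:I | bus: none
[4] P2: load  L2 | P0:S(37), P1:I, P2:S(37) | bus: BusRd,Flush
[5] P2: store L2 := 40 | P0:I, P1:I, P2:M(40) | bus: BusRdX
[6] P0: store L1 := 10 | P0:M(10), P1:I, P2:I | bus: BusRdX
[7] P0: load  L1 | P0:M(10), P1:I, P2:I | bus: none
[8] P2: store L1 := 13 | P0:I, P1:I, P2:M(13) | bus: BusRdX,Flush
[9] P1: store L0 := 48 | P0:I, P1:M(48), P2:I | bus: BusRdX
[10] P2: store L0 := 57 | P0:I, P1:I, P2:M(57) | bus: BusRdX,Flush
[11] P1: load  L0 | P0:I, P1:S(57), P2:S(57) | bus: BusRd,Flush
[12] P1: store L0 := 6 | P0:I, P1:M(6), P2:I | bus: BusRdX
[13] P2: store L0 := 28 | P0:I, P1:I, P2:M(28) | bus: BusRdX,Flush
[14] P0: load  L0 | P0:S(28), P1:I, P2:S(28) | bus: BusRd,Flush
[15] P1: load  L0 | P0:S(28), P1:S(28), P2:S(28) | bus: BusRd
[16] P0: load  L0 | P0:S(28), P1:S(28), P2:S(28) | bus: none
[17] P2: store L0 := 48 | P0:I, P1:I, P2:M(48) | bus: BusRdX
[18] P1: load  L0 | P0:I, P1:S(48), P2:S(48) | bus: BusRd,Flush

memory[L1] = 10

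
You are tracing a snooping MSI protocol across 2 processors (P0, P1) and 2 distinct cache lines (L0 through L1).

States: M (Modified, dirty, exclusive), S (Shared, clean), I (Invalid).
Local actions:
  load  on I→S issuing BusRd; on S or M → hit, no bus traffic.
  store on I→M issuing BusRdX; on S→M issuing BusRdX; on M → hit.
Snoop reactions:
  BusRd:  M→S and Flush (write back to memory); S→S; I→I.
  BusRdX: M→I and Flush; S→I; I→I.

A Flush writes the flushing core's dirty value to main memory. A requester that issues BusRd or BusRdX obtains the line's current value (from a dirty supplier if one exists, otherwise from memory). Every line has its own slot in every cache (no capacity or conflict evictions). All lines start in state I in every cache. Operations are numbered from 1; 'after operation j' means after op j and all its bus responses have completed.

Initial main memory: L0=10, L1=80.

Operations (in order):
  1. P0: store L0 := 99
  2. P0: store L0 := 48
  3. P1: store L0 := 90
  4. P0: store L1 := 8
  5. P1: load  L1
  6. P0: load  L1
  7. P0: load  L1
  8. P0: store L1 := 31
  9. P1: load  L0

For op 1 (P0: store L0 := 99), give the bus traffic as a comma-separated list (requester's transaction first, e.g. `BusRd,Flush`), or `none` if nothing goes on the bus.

[1] P0: store L0 := 99 | P0:M(99), P1:I | bus: BusRdX
[2] P0: store L0 := 48 | P0:M(48), P1:I | bus: none
[3] P1: store L0 := 90 | P0:I, P1:M(90) | bus: BusRdX,Flush
[4] P0: store L1 := 8 | P0:M(8), P1:I | bus: BusRdX
[5] P1: load  L1 | P0:S(8), P1:S(8) | bus: BusRd,Flush
[6] P0: load  L1 | P0:S(8), P1:S(8) | bus: none
[7] P0: load  L1 | P0:S(8), P1:S(8) | bus: none
[8] P0: store L1 := 31 | P0:M(31), P1:I | bus: BusRdX
[9] P1: load  L0 | P0:I, P1:M(90) | bus: none

bus = BusRdX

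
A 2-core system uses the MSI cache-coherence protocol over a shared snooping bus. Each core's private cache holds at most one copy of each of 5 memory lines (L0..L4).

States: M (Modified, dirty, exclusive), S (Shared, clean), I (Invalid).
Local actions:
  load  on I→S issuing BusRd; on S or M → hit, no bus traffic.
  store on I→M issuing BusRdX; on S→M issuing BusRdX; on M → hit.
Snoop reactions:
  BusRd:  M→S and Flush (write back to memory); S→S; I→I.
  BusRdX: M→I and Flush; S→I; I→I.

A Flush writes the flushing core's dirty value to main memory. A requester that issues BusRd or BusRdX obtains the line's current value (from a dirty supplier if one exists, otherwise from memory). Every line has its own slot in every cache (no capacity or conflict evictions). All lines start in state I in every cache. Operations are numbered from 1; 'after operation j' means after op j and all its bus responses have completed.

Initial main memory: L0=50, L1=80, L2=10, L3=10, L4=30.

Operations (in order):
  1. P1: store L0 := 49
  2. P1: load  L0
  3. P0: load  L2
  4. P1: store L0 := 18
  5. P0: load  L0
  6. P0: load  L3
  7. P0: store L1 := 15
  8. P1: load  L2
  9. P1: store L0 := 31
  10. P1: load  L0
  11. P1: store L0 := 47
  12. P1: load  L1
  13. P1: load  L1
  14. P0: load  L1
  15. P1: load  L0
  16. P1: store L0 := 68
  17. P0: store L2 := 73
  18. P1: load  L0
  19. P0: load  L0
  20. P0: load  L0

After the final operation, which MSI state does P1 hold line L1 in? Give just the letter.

1. P1: store L0 := 49  bus=[BusRdX]  L0: P0=I P1=M  mem[L0]=50
2. P1: load  L0  bus=[-]  L0: P0=I P1=M  mem[L0]=50
3. P0: load  L2  bus=[BusRd]  L2: P0=S P1=I  mem[L2]=10
4. P1: store L0 := 18  bus=[-]  L0: P0=I P1=M  mem[L0]=50
5. P0: load  L0  bus=[BusRd,Flush]  L0: P0=S P1=S  mem[L0]=18
6. P0: load  L3  bus=[BusRd]  L3: P0=S P1=I  mem[L3]=10
7. P0: store L1 := 15  bus=[BusRdX]  L1: P0=M P1=I  mem[L1]=80
8. P1: load  L2  bus=[BusRd]  L2: P0=S P1=S  mem[L2]=10
9. P1: store L0 := 31  bus=[BusRdX]  L0: P0=I P1=M  mem[L0]=18
10. P1: load  L0  bus=[-]  L0: P0=I P1=M  mem[L0]=18
11. P1: store L0 := 47  bus=[-]  L0: P0=I P1=M  mem[L0]=18
12. P1: load  L1  bus=[BusRd,Flush]  L1: P0=S P1=S  mem[L1]=15
13. P1: load  L1  bus=[-]  L1: P0=S P1=S  mem[L1]=15
14. P0: load  L1  bus=[-]  L1: P0=S P1=S  mem[L1]=15
15. P1: load  L0  bus=[-]  L0: P0=I P1=M  mem[L0]=18
16. P1: store L0 := 68  bus=[-]  L0: P0=I P1=M  mem[L0]=18
17. P0: store L2 := 73  bus=[BusRdX]  L2: P0=M P1=I  mem[L2]=10
18. P1: load  L0  bus=[-]  L0: P0=I P1=M  mem[L0]=18
19. P0: load  L0  bus=[BusRd,Flush]  L0: P0=S P1=S  mem[L0]=68
20. P0: load  L0  bus=[-]  L0: P0=S P1=S  mem[L0]=68

state = S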